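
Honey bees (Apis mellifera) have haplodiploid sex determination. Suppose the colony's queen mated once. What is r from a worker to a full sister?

Haplodiploid full sisters inherit their father's entire haploid genome identically (contributing 1/2) and on average half of their mother's contribution (1/2 · 1/2 = 1/4); r = 1/2 + 1/4 = 3/4.

0.75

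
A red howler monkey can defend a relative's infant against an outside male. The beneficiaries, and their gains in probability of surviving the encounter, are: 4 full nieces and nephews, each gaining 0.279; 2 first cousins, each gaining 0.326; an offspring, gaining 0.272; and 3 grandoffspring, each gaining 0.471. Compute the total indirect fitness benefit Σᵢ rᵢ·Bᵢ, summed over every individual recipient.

0.84975

r to a full niece or nephew = 0.25 (full aunt/uncle↔niece/nephew: two paths of length 3 through the shared grandparent pair: r = 2·(1/2)^3 = 1/4).
r to a first cousin = 0.125 (first cousins share one grandparent pair — two paths of length 4: r = 2·(1/2)^4 = 1/8).
r to an offspring = 1/2 (one parent–offspring link: r = (1/2)^1 = 1/2).
r to a grandoffspring = 1/4 (two parent–offspring links: r = (1/2)^2 = 1/4).
Summing one r·B term per recipient: 4·0.25·0.279 + 2·0.125·0.326 + 1·0.5·0.272 + 3·0.25·0.471 = 0.84975.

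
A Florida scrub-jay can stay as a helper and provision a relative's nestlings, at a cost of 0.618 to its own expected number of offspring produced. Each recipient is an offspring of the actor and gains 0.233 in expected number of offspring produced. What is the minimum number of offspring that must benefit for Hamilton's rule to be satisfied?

r to an offspring = 1/2 (one parent–offspring link: r = (1/2)^1 = 1/2).
Hamilton's rule: n·r·B > C  ⇒  n > C/(r·B) = 0.618/(0.5·0.233) = 5.305.
The smallest integer exceeding 5.305 is 6.

6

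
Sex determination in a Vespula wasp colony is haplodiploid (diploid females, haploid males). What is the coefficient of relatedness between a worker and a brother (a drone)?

Her haploid brother carries none of their father's genes and a random half of their mother's genome; that half matches the maternal half of her own genome with probability 1/2: r = 1/2 · 1/2 = 1/4.

0.25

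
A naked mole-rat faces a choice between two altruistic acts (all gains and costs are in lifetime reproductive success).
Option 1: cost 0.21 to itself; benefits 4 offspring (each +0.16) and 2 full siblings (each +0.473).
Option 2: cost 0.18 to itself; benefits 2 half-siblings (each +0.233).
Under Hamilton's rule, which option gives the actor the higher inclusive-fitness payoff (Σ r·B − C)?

Option 1

Option 1: r to an offspring = 0.5.
Option 1: r to a full sibling = 0.5.
Option 1: Σ r·B − C = (4·0.5·0.16 + 2·0.5·0.473) − 0.21 = 0.583.
Option 2: r to a half-sibling = 0.25.
Option 2: Σ r·B − C = (2·0.25·0.233) − 0.18 = -0.0635.
Option 1 has the higher net inclusive-fitness payoff.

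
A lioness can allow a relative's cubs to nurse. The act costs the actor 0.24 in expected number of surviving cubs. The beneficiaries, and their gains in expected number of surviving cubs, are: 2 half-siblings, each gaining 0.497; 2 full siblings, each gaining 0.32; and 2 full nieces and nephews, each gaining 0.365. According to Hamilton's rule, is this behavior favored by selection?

Hamilton's rule: the trait is favored when the sum of r·B over every recipient exceeds the actor's cost C.
r to a half-sibling = 1/4 (half-sibs share one parent — one path of length 2: r = (1/2)^2 = 1/4).
r to a full sibling = 1/2 (full sibs share both parents — two paths of length 2: r = 2·(1/2)^2 = 1/2).
r to a full niece or nephew = 0.25 (full aunt/uncle↔niece/nephew: two paths of length 3 through the shared grandparent pair: r = 2·(1/2)^3 = 1/4).
Summing one r·B term per recipient: 2·0.25·0.497 + 2·0.5·0.32 + 2·0.25·0.365 = 0.751.
0.751 > 0.24: the indirect benefit exceeds the cost.

Yes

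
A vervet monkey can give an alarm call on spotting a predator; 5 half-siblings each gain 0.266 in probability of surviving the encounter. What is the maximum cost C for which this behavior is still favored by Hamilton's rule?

r to a half-sibling = 0.25 (half-sibs share one parent — one path of length 2: r = (1/2)^2 = 1/4).
Hamilton's rule: n·r·B > C, so the trait is favored while C < n·r·B = 5·0.25·0.266 = 0.3325.

0.3325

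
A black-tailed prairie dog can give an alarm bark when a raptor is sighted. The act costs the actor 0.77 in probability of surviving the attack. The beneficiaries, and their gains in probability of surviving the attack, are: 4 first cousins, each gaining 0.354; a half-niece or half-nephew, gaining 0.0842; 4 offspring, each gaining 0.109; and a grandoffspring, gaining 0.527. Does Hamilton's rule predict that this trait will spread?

Hamilton's rule: the trait is favored when the sum of r·B over every recipient exceeds the actor's cost C.
r to a first cousin = 0.125 (first cousins share one grandparent pair — two paths of length 4: r = 2·(1/2)^4 = 1/8).
r to a half-niece or half-nephew = 0.125 (half-aunt/uncle↔niece/nephew: one path of length 3: r = (1/2)^3 = 1/8).
r to an offspring = 1/2 (one parent–offspring link: r = (1/2)^1 = 1/2).
r to a grandoffspring = 1/4 (two parent–offspring links: r = (1/2)^2 = 1/4).
Summing one r·B term per recipient: 4·0.125·0.354 + 1·0.125·0.0842 + 4·0.5·0.109 + 1·0.25·0.527 = 0.537275.
0.537275 < 0.77: the indirect benefit is less than the cost.

No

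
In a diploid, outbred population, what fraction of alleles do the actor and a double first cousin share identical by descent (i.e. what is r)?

0.25

Double first cousins share both grandparent pairs — four paths of length 4: r = 4·(1/2)^4 = 1/4.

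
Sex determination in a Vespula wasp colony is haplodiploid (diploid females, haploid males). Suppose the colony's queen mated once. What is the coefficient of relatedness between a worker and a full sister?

Haplodiploid full sisters inherit their father's entire haploid genome identically (contributing 1/2) and on average half of their mother's contribution (1/2 · 1/2 = 1/4); r = 1/2 + 1/4 = 3/4.

0.75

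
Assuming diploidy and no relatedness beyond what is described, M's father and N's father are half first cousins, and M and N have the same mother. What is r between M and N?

0.265625

With two independent routes of shared ancestry, r is the sum of the two contributions.
M and N are related in two ways: half second cousins through their fathers (r = 1/64) and half-sibs through their shared mother (r = 1/4).
r = 1/64 + 1/4 = 17/64 = 0.265625.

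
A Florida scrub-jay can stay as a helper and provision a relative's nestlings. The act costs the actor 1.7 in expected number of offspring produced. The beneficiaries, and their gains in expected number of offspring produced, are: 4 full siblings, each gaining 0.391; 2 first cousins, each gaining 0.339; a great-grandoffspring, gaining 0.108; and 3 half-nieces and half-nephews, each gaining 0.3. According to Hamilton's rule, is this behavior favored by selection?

Hamilton's rule: the trait is favored when the sum of r·B over every recipient exceeds the actor's cost C.
r to a full sibling = 1/2 (full sibs share both parents — two paths of length 2: r = 2·(1/2)^2 = 1/2).
r to a first cousin = 1/8 (first cousins share one grandparent pair — two paths of length 4: r = 2·(1/2)^4 = 1/8).
r to a great-grandoffspring = 1/8 (three parent–offspring links: r = (1/2)^3 = 1/8).
r to a half-niece or half-nephew = 1/8 (half-aunt/uncle↔niece/nephew: one path of length 3: r = (1/2)^3 = 1/8).
Summing one r·B term per recipient: 4·0.5·0.391 + 2·0.125·0.339 + 1·0.125·0.108 + 3·0.125·0.3 = 0.99275.
0.99275 < 1.7: the indirect benefit is less than the cost.

No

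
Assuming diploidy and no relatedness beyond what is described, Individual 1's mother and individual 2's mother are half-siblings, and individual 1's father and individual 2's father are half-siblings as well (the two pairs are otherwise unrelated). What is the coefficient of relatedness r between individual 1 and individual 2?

With two independent routes of shared ancestry, r is the sum of the two contributions.
Individual 1 and individual 2 are related in two ways: half first cousins through their mothers (r = 1/16) and half first cousins through their fathers (r = 1/16).
r = 1/16 + 1/16 = 1/8 = 0.125.

0.125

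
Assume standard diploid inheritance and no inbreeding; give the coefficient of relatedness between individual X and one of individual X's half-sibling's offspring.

0.125

Each parent–offspring link contributes a factor of 1/2, and independent paths through distinct common ancestors add.
Half-aunt/uncle↔niece/nephew: one path of length 3: r = (1/2)^3 = 1/8.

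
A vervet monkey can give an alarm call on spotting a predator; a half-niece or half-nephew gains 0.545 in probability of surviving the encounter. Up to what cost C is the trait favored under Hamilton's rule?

0.068125

r to a half-niece or half-nephew = 0.125 (half-aunt/uncle↔niece/nephew: one path of length 3: r = (1/2)^3 = 1/8).
Hamilton's rule: n·r·B > C, so the trait is favored while C < n·r·B = 1·0.125·0.545 = 0.068125.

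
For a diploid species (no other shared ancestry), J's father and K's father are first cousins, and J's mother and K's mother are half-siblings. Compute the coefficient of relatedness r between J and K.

0.09375

With two independent routes of shared ancestry, r is the sum of the two contributions.
J and K are related in two ways: second cousins through their fathers (r = 1/32) and half first cousins through their mothers (r = 1/16).
r = 1/32 + 1/16 = 0.09375.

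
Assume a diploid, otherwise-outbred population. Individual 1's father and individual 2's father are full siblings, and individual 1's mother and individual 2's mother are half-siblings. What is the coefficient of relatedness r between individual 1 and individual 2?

Relatedness sums over independent paths through distinct common ancestors.
Individual 1 and individual 2 are related in two ways: first cousins through their fathers (r = 1/8) and half first cousins through their mothers (r = 1/16).
r = 1/8 + 1/16 = 0.1875.

0.1875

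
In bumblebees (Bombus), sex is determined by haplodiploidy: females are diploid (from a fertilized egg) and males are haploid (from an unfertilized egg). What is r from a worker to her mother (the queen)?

One meiotic link between diploid queen and diploid daughter: r = 1/2.

0.5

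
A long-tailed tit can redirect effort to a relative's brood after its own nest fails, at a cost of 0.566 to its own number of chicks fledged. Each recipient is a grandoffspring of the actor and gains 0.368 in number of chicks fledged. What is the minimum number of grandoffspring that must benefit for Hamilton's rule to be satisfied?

7

r to a grandoffspring = 1/4 (two parent–offspring links: r = (1/2)^2 = 1/4).
Hamilton's rule: n·r·B > C  ⇒  n > C/(r·B) = 0.566/(0.25·0.368) = 6.152.
The smallest integer exceeding 6.152 is 7.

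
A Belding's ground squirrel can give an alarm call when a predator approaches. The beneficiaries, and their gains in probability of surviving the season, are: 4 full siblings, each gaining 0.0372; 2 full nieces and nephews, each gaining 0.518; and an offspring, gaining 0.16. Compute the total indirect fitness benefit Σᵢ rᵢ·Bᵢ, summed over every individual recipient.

0.4134

r to a full sibling = 0.5 (full sibs share both parents — two paths of length 2: r = 2·(1/2)^2 = 1/2).
r to a full niece or nephew = 0.25 (full aunt/uncle↔niece/nephew: two paths of length 3 through the shared grandparent pair: r = 2·(1/2)^3 = 1/4).
r to an offspring = 1/2 (one parent–offspring link: r = (1/2)^1 = 1/2).
Summing one r·B term per recipient: 4·0.5·0.0372 + 2·0.25·0.518 + 1·0.5·0.16 = 0.4134.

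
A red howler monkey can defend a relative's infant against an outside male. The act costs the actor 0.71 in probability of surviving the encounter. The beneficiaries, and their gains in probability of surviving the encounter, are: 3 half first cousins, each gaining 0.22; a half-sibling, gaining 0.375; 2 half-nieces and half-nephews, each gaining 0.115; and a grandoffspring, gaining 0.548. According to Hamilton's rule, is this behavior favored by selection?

Hamilton's rule: the trait is favored when the sum of r·B over every recipient exceeds the actor's cost C.
r to a half first cousin = 0.0625 (half first cousins share one grandparent — one path of length 4: r = (1/2)^4 = 1/16).
r to a half-sibling = 0.25 (half-sibs share one parent — one path of length 2: r = (1/2)^2 = 1/4).
r to a half-niece or half-nephew = 1/8 (half-aunt/uncle↔niece/nephew: one path of length 3: r = (1/2)^3 = 1/8).
r to a grandoffspring = 0.25 (two parent–offspring links: r = (1/2)^2 = 1/4).
Summing one r·B term per recipient: 3·0.0625·0.22 + 1·0.25·0.375 + 2·0.125·0.115 + 1·0.25·0.548 = 0.30075.
0.30075 < 0.71: the indirect benefit is less than the cost.

No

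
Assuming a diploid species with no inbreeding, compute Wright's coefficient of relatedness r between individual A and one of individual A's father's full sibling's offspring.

0.125

Each parent–offspring link contributes a factor of 1/2, and independent paths through distinct common ancestors add.
First cousins share one grandparent pair — two paths of length 4: r = 2·(1/2)^4 = 1/8.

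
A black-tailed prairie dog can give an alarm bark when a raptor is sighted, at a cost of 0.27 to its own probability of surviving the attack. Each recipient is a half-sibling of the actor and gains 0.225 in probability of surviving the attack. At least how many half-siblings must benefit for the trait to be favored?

5

r to a half-sibling = 1/4 (half-sibs share one parent — one path of length 2: r = (1/2)^2 = 1/4).
Hamilton's rule: n·r·B > C  ⇒  n > C/(r·B) = 0.27/(0.25·0.225) = 4.8.
The smallest integer exceeding 4.8 is 5.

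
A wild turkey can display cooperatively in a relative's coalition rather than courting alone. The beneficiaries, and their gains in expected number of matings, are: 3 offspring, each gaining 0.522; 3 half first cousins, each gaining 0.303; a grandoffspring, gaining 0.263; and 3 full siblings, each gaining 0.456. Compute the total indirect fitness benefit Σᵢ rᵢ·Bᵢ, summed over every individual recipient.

r to an offspring = 1/2 (one parent–offspring link: r = (1/2)^1 = 1/2).
r to a half first cousin = 0.0625 (half first cousins share one grandparent — one path of length 4: r = (1/2)^4 = 1/16).
r to a grandoffspring = 0.25 (two parent–offspring links: r = (1/2)^2 = 1/4).
r to a full sibling = 0.5 (full sibs share both parents — two paths of length 2: r = 2·(1/2)^2 = 1/2).
Summing one r·B term per recipient: 3·0.5·0.522 + 3·0.0625·0.303 + 1·0.25·0.263 + 3·0.5·0.456 = 1.5895625.

1.5895625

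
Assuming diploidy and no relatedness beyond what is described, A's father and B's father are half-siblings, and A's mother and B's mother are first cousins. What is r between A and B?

0.09375

With two independent routes of shared ancestry, r is the sum of the two contributions.
A and B are related in two ways: half first cousins through their fathers (r = 1/16) and second cousins through their mothers (r = 1/32).
r = 1/16 + 1/32 = 0.09375.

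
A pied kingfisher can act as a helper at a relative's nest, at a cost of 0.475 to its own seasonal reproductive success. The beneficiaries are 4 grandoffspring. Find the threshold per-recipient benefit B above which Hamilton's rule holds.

r to a grandoffspring = 1/4 (two parent–offspring links: r = (1/2)^2 = 1/4).
Hamilton's rule with n recipients of equal r: n·r·B > C, so B > C/(n·r) = 0.475/(4·0.25) = 0.475.

0.475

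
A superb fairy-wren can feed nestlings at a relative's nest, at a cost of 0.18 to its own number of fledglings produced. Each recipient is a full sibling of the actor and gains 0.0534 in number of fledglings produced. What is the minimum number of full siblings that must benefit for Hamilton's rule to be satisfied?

r to a full sibling = 1/2 (full sibs share both parents — two paths of length 2: r = 2·(1/2)^2 = 1/2).
Hamilton's rule: n·r·B > C  ⇒  n > C/(r·B) = 0.18/(0.5·0.0534) = 6.742.
The smallest integer exceeding 6.742 is 7.

7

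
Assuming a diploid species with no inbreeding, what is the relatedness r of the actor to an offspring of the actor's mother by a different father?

0.25

Each parent–offspring link contributes a factor of 1/2, and independent paths through distinct common ancestors add.
Half-sibs share one parent — one path of length 2: r = (1/2)^2 = 1/4.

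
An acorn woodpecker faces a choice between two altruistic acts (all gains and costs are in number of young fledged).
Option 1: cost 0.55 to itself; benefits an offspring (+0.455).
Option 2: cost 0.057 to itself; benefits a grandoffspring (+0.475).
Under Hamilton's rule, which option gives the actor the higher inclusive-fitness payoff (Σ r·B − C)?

Option 1: r to an offspring = 0.5.
Option 1: Σ r·B − C = (1·0.5·0.455) − 0.55 = -0.3225.
Option 2: r to a grandoffspring = 0.25.
Option 2: Σ r·B − C = (1·0.25·0.475) − 0.057 = 0.06175.
Option 2 has the higher net inclusive-fitness payoff.

Option 2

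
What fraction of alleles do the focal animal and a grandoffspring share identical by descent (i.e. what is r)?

0.25

Two parent–offspring links: r = (1/2)^2 = 1/4.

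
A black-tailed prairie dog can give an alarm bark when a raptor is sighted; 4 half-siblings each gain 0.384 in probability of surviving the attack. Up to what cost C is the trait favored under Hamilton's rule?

r to a half-sibling = 0.25 (half-sibs share one parent — one path of length 2: r = (1/2)^2 = 1/4).
Hamilton's rule: n·r·B > C, so the trait is favored while C < n·r·B = 4·0.25·0.384 = 0.384.

0.384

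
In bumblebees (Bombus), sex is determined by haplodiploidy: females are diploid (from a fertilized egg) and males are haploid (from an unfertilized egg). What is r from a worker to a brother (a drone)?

0.25

Her haploid brother carries none of their father's genes and a random half of their mother's genome; that half matches the maternal half of her own genome with probability 1/2: r = 1/2 · 1/2 = 1/4.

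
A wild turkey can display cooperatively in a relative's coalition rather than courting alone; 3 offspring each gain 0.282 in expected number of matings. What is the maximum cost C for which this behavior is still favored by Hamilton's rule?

r to an offspring = 1/2 (one parent–offspring link: r = (1/2)^1 = 1/2).
Hamilton's rule: n·r·B > C, so the trait is favored while C < n·r·B = 3·0.5·0.282 = 0.423.

0.423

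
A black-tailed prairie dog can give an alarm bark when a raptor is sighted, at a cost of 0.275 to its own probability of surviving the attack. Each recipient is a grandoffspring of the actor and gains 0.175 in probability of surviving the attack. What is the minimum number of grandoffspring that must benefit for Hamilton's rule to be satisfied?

7

r to a grandoffspring = 0.25 (two parent–offspring links: r = (1/2)^2 = 1/4).
Hamilton's rule: n·r·B > C  ⇒  n > C/(r·B) = 0.275/(0.25·0.175) = 6.286.
The smallest integer exceeding 6.286 is 7.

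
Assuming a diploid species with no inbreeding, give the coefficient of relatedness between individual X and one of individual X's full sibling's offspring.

0.25

Each parent–offspring link contributes a factor of 1/2, and independent paths through distinct common ancestors add.
Full aunt/uncle↔niece/nephew: two paths of length 3 through the shared grandparent pair: r = 2·(1/2)^3 = 1/4.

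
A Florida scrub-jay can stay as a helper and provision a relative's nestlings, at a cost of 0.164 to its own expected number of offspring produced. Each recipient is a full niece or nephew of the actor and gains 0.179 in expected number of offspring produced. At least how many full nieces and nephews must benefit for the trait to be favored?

r to a full niece or nephew = 0.25 (full aunt/uncle↔niece/nephew: two paths of length 3 through the shared grandparent pair: r = 2·(1/2)^3 = 1/4).
Hamilton's rule: n·r·B > C  ⇒  n > C/(r·B) = 0.164/(0.25·0.179) = 3.665.
The smallest integer exceeding 3.665 is 4.

4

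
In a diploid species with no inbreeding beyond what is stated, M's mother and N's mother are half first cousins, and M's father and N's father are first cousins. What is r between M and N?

Relatedness sums over independent paths through distinct common ancestors.
M and N are related in two ways: half second cousins through their mothers (r = 1/64) and second cousins through their fathers (r = 1/32).
r = 1/64 + 1/32 = 3/64 = 0.046875.

0.046875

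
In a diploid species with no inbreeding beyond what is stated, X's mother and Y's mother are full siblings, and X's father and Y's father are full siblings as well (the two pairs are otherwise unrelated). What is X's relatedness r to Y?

0.25

Independent pedigree routes through distinct common ancestors add.
X and Y are related in two ways: first cousins through their mothers (r = 1/8) and first cousins through their fathers (r = 1/8) — i.e. double first cousins.
r = 1/8 + 1/8 = 0.25.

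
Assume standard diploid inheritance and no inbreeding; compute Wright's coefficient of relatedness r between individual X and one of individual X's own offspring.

Each parent–offspring link contributes a factor of 1/2, and independent paths through distinct common ancestors add.
One parent–offspring link: r = (1/2)^1 = 1/2.

0.5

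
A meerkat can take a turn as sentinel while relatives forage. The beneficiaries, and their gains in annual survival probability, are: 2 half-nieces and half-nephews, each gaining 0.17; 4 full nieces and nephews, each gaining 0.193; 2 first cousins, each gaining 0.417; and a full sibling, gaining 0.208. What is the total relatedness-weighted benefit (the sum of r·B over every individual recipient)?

r to a half-niece or half-nephew = 0.125 (half-aunt/uncle↔niece/nephew: one path of length 3: r = (1/2)^3 = 1/8).
r to a full niece or nephew = 0.25 (full aunt/uncle↔niece/nephew: two paths of length 3 through the shared grandparent pair: r = 2·(1/2)^3 = 1/4).
r to a first cousin = 1/8 (first cousins share one grandparent pair — two paths of length 4: r = 2·(1/2)^4 = 1/8).
r to a full sibling = 0.5 (full sibs share both parents — two paths of length 2: r = 2·(1/2)^2 = 1/2).
Summing one r·B term per recipient: 2·0.125·0.17 + 4·0.25·0.193 + 2·0.125·0.417 + 1·0.5·0.208 = 0.44375.

0.44375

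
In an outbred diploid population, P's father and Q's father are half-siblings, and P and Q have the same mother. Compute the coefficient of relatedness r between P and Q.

0.3125

With two independent routes of shared ancestry, r is the sum of the two contributions.
P and Q are related in two ways: half first cousins through their fathers (r = 1/16) and half-sibs through their shared mother (r = 1/4).
r = 1/16 + 1/4 = 5/16 = 0.3125.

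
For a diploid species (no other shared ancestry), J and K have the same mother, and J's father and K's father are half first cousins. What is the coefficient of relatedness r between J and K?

Independent pedigree routes through distinct common ancestors add.
J and K are related in two ways: half-sibs through their shared mother (r = 1/4) and half second cousins through their fathers (r = 1/64).
r = 1/4 + 1/64 = 0.265625.

0.265625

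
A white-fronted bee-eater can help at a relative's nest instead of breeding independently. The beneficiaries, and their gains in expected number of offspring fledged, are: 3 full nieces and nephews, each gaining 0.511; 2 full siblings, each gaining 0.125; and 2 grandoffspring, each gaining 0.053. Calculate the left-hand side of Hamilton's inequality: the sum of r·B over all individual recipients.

r to a full niece or nephew = 1/4 (full aunt/uncle↔niece/nephew: two paths of length 3 through the shared grandparent pair: r = 2·(1/2)^3 = 1/4).
r to a full sibling = 0.5 (full sibs share both parents — two paths of length 2: r = 2·(1/2)^2 = 1/2).
r to a grandoffspring = 0.25 (two parent–offspring links: r = (1/2)^2 = 1/4).
Summing one r·B term per recipient: 3·0.25·0.511 + 2·0.5·0.125 + 2·0.25·0.053 = 0.53475.

0.53475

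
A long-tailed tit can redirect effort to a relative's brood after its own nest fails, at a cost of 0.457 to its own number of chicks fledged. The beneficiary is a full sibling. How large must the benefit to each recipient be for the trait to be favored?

0.914

r to a full sibling = 0.5 (full sibs share both parents — two paths of length 2: r = 2·(1/2)^2 = 1/2).
Hamilton's rule with n recipients of equal r: n·r·B > C, so B > C/(n·r) = 0.457/(1·0.5) = 0.914.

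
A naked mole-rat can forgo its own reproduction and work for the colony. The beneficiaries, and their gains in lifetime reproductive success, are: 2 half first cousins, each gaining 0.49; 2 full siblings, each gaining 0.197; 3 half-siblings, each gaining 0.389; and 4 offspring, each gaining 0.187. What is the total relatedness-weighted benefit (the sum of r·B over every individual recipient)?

0.924

r to a half first cousin = 0.0625 (half first cousins share one grandparent — one path of length 4: r = (1/2)^4 = 1/16).
r to a full sibling = 0.5 (full sibs share both parents — two paths of length 2: r = 2·(1/2)^2 = 1/2).
r to a half-sibling = 1/4 (half-sibs share one parent — one path of length 2: r = (1/2)^2 = 1/4).
r to an offspring = 0.5 (one parent–offspring link: r = (1/2)^1 = 1/2).
Summing one r·B term per recipient: 2·0.0625·0.49 + 2·0.5·0.197 + 3·0.25·0.389 + 4·0.5·0.187 = 0.924.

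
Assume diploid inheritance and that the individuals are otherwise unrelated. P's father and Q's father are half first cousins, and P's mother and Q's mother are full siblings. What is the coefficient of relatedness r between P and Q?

Relatedness sums over independent paths through distinct common ancestors.
P and Q are related in two ways: half second cousins through their fathers (r = 1/64) and first cousins through their mothers (r = 1/8).
r = 1/64 + 1/8 = 0.140625.

0.140625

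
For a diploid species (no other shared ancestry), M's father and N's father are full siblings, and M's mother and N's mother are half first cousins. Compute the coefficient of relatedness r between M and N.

Wright's path rule: contributions from independent ancestry routes add.
M and N are related in two ways: first cousins through their fathers (r = 1/8) and half second cousins through their mothers (r = 1/64).
r = 1/8 + 1/64 = 0.140625.

0.140625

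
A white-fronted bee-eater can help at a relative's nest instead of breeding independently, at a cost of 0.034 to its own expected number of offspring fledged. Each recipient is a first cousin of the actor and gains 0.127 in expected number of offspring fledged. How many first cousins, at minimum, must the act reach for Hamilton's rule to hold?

3

r to a first cousin = 0.125 (first cousins share one grandparent pair — two paths of length 4: r = 2·(1/2)^4 = 1/8).
Hamilton's rule: n·r·B > C  ⇒  n > C/(r·B) = 0.034/(0.125·0.127) = 2.142.
The smallest integer exceeding 2.142 is 3.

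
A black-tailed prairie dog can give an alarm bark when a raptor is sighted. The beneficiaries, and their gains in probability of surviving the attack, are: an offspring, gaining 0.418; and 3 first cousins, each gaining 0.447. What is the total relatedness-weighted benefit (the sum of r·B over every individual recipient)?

0.376625

r to an offspring = 0.5 (one parent–offspring link: r = (1/2)^1 = 1/2).
r to a first cousin = 0.125 (first cousins share one grandparent pair — two paths of length 4: r = 2·(1/2)^4 = 1/8).
Summing one r·B term per recipient: 1·0.5·0.418 + 3·0.125·0.447 = 0.376625.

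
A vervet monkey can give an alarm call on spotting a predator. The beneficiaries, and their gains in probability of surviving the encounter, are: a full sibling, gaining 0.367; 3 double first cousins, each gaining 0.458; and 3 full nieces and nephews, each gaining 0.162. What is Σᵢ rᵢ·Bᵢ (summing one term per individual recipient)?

0.6485

r to a full sibling = 0.5 (full sibs share both parents — two paths of length 2: r = 2·(1/2)^2 = 1/2).
r to a double first cousin = 1/4 (double first cousins share both grandparent pairs — four paths of length 4: r = 4·(1/2)^4 = 1/4).
r to a full niece or nephew = 1/4 (full aunt/uncle↔niece/nephew: two paths of length 3 through the shared grandparent pair: r = 2·(1/2)^3 = 1/4).
Summing one r·B term per recipient: 1·0.5·0.367 + 3·0.25·0.458 + 3·0.25·0.162 = 0.6485.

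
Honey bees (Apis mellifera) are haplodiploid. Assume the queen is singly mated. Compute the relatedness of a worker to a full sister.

Haplodiploid full sisters inherit their father's entire haploid genome identically (contributing 1/2) and on average half of their mother's contribution (1/2 · 1/2 = 1/4); r = 1/2 + 1/4 = 3/4.

0.75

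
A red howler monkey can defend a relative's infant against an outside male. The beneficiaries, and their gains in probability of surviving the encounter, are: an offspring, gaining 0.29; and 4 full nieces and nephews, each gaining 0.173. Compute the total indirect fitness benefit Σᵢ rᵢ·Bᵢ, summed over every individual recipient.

r to an offspring = 0.5 (one parent–offspring link: r = (1/2)^1 = 1/2).
r to a full niece or nephew = 0.25 (full aunt/uncle↔niece/nephew: two paths of length 3 through the shared grandparent pair: r = 2·(1/2)^3 = 1/4).
Summing one r·B term per recipient: 1·0.5·0.29 + 4·0.25·0.173 = 0.318.

0.318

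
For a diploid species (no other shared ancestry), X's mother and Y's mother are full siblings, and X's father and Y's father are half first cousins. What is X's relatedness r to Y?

Wright's path rule: contributions from independent ancestry routes add.
X and Y are related in two ways: first cousins through their mothers (r = 1/8) and half second cousins through their fathers (r = 1/64).
r = 1/8 + 1/64 = 0.140625.

0.140625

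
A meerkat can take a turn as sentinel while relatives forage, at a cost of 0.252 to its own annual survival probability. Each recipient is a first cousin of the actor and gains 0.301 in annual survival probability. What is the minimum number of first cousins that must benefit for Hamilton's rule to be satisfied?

7

r to a first cousin = 1/8 (first cousins share one grandparent pair — two paths of length 4: r = 2·(1/2)^4 = 1/8).
Hamilton's rule: n·r·B > C  ⇒  n > C/(r·B) = 0.252/(0.125·0.301) = 6.698.
The smallest integer exceeding 6.698 is 7.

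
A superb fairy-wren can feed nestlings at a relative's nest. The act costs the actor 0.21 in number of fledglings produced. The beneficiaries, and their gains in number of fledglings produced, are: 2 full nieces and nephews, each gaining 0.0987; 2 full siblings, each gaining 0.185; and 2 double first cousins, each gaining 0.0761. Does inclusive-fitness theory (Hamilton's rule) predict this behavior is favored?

Hamilton's rule: the trait is favored when the sum of r·B over every recipient exceeds the actor's cost C.
r to a full niece or nephew = 1/4 (full aunt/uncle↔niece/nephew: two paths of length 3 through the shared grandparent pair: r = 2·(1/2)^3 = 1/4).
r to a full sibling = 0.5 (full sibs share both parents — two paths of length 2: r = 2·(1/2)^2 = 1/2).
r to a double first cousin = 0.25 (double first cousins share both grandparent pairs — four paths of length 4: r = 4·(1/2)^4 = 1/4).
Summing one r·B term per recipient: 2·0.25·0.0987 + 2·0.5·0.185 + 2·0.25·0.0761 = 0.2724.
0.2724 > 0.21: the indirect benefit exceeds the cost.

Yes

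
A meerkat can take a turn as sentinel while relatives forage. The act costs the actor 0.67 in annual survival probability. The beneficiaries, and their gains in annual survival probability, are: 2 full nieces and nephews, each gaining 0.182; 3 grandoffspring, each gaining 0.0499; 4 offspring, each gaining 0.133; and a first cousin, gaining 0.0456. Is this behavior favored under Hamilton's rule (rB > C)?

Hamilton's rule: the trait is favored when the sum of r·B over every recipient exceeds the actor's cost C.
r to a full niece or nephew = 1/4 (full aunt/uncle↔niece/nephew: two paths of length 3 through the shared grandparent pair: r = 2·(1/2)^3 = 1/4).
r to a grandoffspring = 0.25 (two parent–offspring links: r = (1/2)^2 = 1/4).
r to an offspring = 0.5 (one parent–offspring link: r = (1/2)^1 = 1/2).
r to a first cousin = 1/8 (first cousins share one grandparent pair — two paths of length 4: r = 2·(1/2)^4 = 1/8).
Summing one r·B term per recipient: 2·0.25·0.182 + 3·0.25·0.0499 + 4·0.5·0.133 + 1·0.125·0.0456 = 0.400125.
0.400125 < 0.67: the indirect benefit is less than the cost.

No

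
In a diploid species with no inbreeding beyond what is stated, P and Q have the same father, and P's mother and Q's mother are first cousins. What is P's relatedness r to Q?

Independent pedigree routes through distinct common ancestors add.
P and Q are related in two ways: half-sibs through their shared father (r = 1/4) and second cousins through their mothers (r = 1/32).
r = 1/4 + 1/32 = 9/32 = 0.28125.

0.28125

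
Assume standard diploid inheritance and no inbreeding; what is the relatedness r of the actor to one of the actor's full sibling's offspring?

Each parent–offspring link contributes a factor of 1/2, and independent paths through distinct common ancestors add.
Full aunt/uncle↔niece/nephew: two paths of length 3 through the shared grandparent pair: r = 2·(1/2)^3 = 1/4.

0.25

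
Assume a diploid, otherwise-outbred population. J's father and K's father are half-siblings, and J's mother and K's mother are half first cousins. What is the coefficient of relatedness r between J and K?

0.078125

Wright's path rule: contributions from independent ancestry routes add.
J and K are related in two ways: half first cousins through their fathers (r = 1/16) and half second cousins through their mothers (r = 1/64).
r = 1/16 + 1/64 = 5/64 = 0.078125.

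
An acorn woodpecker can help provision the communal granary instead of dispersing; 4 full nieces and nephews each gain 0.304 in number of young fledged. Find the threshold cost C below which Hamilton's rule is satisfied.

r to a full niece or nephew = 1/4 (full aunt/uncle↔niece/nephew: two paths of length 3 through the shared grandparent pair: r = 2·(1/2)^3 = 1/4).
Hamilton's rule: n·r·B > C, so the trait is favored while C < n·r·B = 4·0.25·0.304 = 0.304.

0.304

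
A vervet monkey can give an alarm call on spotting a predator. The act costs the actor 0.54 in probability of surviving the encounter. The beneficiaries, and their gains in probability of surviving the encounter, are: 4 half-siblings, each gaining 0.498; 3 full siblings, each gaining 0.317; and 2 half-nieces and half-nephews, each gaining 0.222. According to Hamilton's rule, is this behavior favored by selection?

Yes

Hamilton's rule: the trait is favored when the sum of r·B over every recipient exceeds the actor's cost C.
r to a half-sibling = 1/4 (half-sibs share one parent — one path of length 2: r = (1/2)^2 = 1/4).
r to a full sibling = 1/2 (full sibs share both parents — two paths of length 2: r = 2·(1/2)^2 = 1/2).
r to a half-niece or half-nephew = 1/8 (half-aunt/uncle↔niece/nephew: one path of length 3: r = (1/2)^3 = 1/8).
Summing one r·B term per recipient: 4·0.25·0.498 + 3·0.5·0.317 + 2·0.125·0.222 = 1.029.
1.029 > 0.54: the indirect benefit exceeds the cost.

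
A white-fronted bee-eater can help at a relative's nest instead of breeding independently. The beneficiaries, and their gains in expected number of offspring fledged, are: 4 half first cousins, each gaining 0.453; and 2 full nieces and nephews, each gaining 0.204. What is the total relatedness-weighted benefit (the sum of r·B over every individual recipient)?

0.21525

r to a half first cousin = 0.0625 (half first cousins share one grandparent — one path of length 4: r = (1/2)^4 = 1/16).
r to a full niece or nephew = 1/4 (full aunt/uncle↔niece/nephew: two paths of length 3 through the shared grandparent pair: r = 2·(1/2)^3 = 1/4).
Summing one r·B term per recipient: 4·0.0625·0.453 + 2·0.25·0.204 = 0.21525.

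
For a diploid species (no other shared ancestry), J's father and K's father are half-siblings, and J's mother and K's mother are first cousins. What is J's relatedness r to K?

Relatedness sums over independent paths through distinct common ancestors.
J and K are related in two ways: half first cousins through their fathers (r = 1/16) and second cousins through their mothers (r = 1/32).
r = 1/16 + 1/32 = 0.09375.

0.09375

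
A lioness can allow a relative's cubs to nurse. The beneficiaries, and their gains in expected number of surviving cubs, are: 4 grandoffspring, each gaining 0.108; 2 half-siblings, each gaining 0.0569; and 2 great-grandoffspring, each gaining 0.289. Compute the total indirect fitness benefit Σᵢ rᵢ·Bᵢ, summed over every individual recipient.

r to a grandoffspring = 1/4 (two parent–offspring links: r = (1/2)^2 = 1/4).
r to a half-sibling = 0.25 (half-sibs share one parent — one path of length 2: r = (1/2)^2 = 1/4).
r to a great-grandoffspring = 0.125 (three parent–offspring links: r = (1/2)^3 = 1/8).
Summing one r·B term per recipient: 4·0.25·0.108 + 2·0.25·0.0569 + 2·0.125·0.289 = 0.2087.

0.2087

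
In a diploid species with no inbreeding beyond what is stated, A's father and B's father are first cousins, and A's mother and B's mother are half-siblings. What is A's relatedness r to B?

Independent pedigree routes through distinct common ancestors add.
A and B are related in two ways: second cousins through their fathers (r = 1/32) and half first cousins through their mothers (r = 1/16).
r = 1/32 + 1/16 = 3/32 = 0.09375.

0.09375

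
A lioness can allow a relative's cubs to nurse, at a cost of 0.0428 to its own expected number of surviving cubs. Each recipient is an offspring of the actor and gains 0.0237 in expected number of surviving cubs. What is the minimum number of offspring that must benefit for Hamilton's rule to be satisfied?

4

r to an offspring = 0.5 (one parent–offspring link: r = (1/2)^1 = 1/2).
Hamilton's rule: n·r·B > C  ⇒  n > C/(r·B) = 0.0428/(0.5·0.0237) = 3.612.
The smallest integer exceeding 3.612 is 4.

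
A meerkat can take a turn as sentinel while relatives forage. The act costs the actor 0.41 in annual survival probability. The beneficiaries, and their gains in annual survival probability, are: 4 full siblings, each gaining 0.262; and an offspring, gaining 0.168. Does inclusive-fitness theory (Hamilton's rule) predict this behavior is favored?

Hamilton's rule: the trait is favored when the sum of r·B over every recipient exceeds the actor's cost C.
r to a full sibling = 1/2 (full sibs share both parents — two paths of length 2: r = 2·(1/2)^2 = 1/2).
r to an offspring = 1/2 (one parent–offspring link: r = (1/2)^1 = 1/2).
Summing one r·B term per recipient: 4·0.5·0.262 + 1·0.5·0.168 = 0.608.
0.608 > 0.41: the indirect benefit exceeds the cost.

Yes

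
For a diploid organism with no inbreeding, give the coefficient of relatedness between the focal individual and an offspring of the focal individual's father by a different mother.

0.25

Each parent–offspring link contributes a factor of 1/2, and independent paths through distinct common ancestors add.
Half-sibs share one parent — one path of length 2: r = (1/2)^2 = 1/4.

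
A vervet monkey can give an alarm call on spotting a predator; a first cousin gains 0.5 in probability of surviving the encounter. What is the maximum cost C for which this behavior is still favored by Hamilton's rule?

0.0625

r to a first cousin = 0.125 (first cousins share one grandparent pair — two paths of length 4: r = 2·(1/2)^4 = 1/8).
Hamilton's rule: n·r·B > C, so the trait is favored while C < n·r·B = 1·0.125·0.5 = 0.0625.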